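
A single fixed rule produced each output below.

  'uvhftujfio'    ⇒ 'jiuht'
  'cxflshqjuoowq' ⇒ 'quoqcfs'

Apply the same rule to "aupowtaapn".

apapw

The transformation: keep every other character starting from the first (positions 1st, 3rd, 5th, ...), then move the first 3 characters to the end (rotate left by 3).
"aupowtaapn" → "apwap" → "apapw".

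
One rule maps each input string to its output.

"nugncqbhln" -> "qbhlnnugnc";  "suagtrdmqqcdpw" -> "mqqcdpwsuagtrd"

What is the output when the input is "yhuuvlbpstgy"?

bpstgyyhuuvl

Rule — swap the front and back halves of the string.
On "yhuuvlbpstgy" that produces "bpstgyyhuuvl".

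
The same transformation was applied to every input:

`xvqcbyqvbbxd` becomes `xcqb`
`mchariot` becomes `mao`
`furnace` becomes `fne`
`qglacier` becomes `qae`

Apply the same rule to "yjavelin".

yvi

Rule — keep one character in every 3, starting at position 1 (positions 1st, 4th, 7th, ...).
On "yjavelin" that produces "yvi".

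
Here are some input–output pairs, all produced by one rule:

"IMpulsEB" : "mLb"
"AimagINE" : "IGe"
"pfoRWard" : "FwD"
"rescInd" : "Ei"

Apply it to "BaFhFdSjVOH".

AfJh

Looking at the pairs, the operation is to keep one character in every 3, starting at position 2 (positions 2nd, 5th, 8th, ...), then flip the case of every letter.
Working it through for "BaFhFdSjVOH": intermediate "aFjH", final "AfJh".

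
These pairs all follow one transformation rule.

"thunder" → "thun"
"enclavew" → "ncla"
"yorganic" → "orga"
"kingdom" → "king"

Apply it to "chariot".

The rule is to move the last 3 characters to the front (rotate right by 3), then keep only the last 4 characters.
For "chariot", step one produces "iotchar"; step two turns that into "char".

char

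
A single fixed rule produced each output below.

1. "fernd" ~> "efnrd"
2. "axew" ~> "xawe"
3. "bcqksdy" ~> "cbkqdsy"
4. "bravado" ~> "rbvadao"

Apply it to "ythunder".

tyuhdnre

Looking at the pairs, the operation is to swap each adjacent pair of characters (1↔2, 3↔4, ...).
So "ythunder" becomes "tyuhdnre".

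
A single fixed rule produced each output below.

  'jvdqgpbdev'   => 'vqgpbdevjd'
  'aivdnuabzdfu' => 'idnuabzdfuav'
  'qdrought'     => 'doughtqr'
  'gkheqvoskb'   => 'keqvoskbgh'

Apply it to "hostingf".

The transformation: move the first 2 characters to the end (rotate left by 2), then swap the first and last characters.
Working it through for "hostingf": intermediate "stingfho", final "otingfhs".

otingfhs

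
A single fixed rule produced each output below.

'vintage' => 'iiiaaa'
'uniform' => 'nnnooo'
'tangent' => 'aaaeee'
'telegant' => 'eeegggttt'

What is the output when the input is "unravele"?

nnnvvveee

Rule — keep one character in every 3, starting at position 2 (positions 2nd, 5th, 8th, ...), then repeat every character 3 times.
For "unravele", step one produces "nve"; step two turns that into "nnnvvveee".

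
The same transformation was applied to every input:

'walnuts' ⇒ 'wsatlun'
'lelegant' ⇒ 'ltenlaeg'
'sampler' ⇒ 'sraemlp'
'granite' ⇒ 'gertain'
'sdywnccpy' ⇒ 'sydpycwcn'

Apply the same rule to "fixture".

Each output is the input with this applied: take characters alternately from the front and the back (1st, last, 2nd, 2nd-last, ...).
On "fixture" that produces "feirxut".

feirxut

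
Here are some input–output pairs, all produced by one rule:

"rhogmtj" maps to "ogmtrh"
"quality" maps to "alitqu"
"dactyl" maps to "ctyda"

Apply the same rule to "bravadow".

The transformation: delete the last character, then move the first 2 characters to the end (rotate left by 2).
For "bravadow", step one produces "bravado"; step two turns that into "avadobr".
(Check on "quality": → "qualit" → "alitqu" ✓)

avadobr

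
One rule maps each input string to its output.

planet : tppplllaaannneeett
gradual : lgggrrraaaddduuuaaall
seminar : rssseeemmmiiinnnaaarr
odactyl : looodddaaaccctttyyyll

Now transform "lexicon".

In each case the input is transformed by: repeat every character 3 times, then move the last character to the front.
On "lexicon" that produces "nllleeexxxiiicccooonn".

nllleeexxxiiicccooonn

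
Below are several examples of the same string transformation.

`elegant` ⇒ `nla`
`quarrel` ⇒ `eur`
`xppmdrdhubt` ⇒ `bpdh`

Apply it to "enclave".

vna

The pattern: move the last 2 characters to the front (rotate right by 2), then keep one character in every 3, starting at position 1 (positions 1st, 4th, 7th, ...).
Applying both steps to "enclave": "veencla", then "vna".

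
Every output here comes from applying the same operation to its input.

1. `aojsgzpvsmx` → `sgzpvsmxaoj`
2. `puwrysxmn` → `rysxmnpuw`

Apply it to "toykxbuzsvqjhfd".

The rule is to move the first 3 characters to the end (rotate left by 3).
For "toykxbuzsvqjhfd" the result is "kxbuzsvqjhfdtoy".

kxbuzsvqjhfdtoy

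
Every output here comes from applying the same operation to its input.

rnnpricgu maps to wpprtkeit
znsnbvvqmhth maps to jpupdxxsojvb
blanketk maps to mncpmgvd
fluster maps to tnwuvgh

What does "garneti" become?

In each case the input is transformed by: shift every letter 2 places forward in the alphabet (wrapping around), then swap the first and last characters.
Starting from "garneti": after the first operation, "ictpgvk"; after the second, "kctpgvi".

kctpgvi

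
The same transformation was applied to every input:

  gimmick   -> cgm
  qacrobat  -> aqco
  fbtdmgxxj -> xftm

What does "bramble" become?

Rule — move the last 3 characters to the front (rotate right by 3), then keep every other character starting from the second (positions 2nd, 4th, 6th, ...).
Applying both steps to "bramble": "blebram", then "lba".

lba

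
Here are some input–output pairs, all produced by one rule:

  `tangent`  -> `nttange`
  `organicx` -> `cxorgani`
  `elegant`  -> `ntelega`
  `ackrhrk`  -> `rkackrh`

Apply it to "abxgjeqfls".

lsabxgjeqf

What's happening: move the last 2 characters to the front (rotate right by 2).
On "abxgjeqfls" that produces "lsabxgjeqf".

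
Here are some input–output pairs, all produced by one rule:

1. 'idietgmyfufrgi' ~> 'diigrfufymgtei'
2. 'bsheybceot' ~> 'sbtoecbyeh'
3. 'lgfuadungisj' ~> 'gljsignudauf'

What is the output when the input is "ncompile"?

cnelipmo

Rule — move the first 2 characters to the end (rotate left by 2), then reverse the string.
Applying both steps to "ncompile": "ompilenc", then "cnelipmo".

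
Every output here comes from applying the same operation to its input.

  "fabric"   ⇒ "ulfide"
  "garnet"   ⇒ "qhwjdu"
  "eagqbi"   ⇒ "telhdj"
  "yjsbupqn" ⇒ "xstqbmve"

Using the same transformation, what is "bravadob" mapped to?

Rule — shift every letter 3 places forward in the alphabet (wrapping around), then swap the front and back halves of the string.
On "bravadob" that produces "dgreeudy".

dgreeudy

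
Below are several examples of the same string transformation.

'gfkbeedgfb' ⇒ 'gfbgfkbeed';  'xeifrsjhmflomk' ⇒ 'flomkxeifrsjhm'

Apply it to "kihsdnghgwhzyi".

The transformation: move the first 2 characters to the end (rotate left by 2), then swap the front and back halves of the string.
"kihsdnghgwhzyi" → "hsdnghgwhzyiki" → "whzyikihsdnghg".

whzyikihsdnghg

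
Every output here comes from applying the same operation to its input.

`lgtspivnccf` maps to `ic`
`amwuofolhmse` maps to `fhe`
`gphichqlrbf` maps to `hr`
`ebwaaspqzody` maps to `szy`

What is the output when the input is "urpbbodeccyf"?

ocf

Each output is the input with this applied: delete the first 3 characters, then keep one character in every 3, starting at position 3 (positions 3rd, 6th, 9th, ...).
On "urpbbodeccyf": the first step gives "bbodeccyf", and the second then gives "ocf".
(Check on "amwuofolhmse": → "uofolhmse" → "fhe" ✓)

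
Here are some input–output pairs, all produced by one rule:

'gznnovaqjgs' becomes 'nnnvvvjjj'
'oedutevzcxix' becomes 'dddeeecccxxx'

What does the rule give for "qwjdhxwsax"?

Looking at the pairs, the operation is to keep one character in every 3, starting at position 3 (positions 3rd, 6th, 9th, ...), then repeat every character 3 times.
For "qwjdhxwsax" the result is "jjjxxxaaa".

jjjxxxaaa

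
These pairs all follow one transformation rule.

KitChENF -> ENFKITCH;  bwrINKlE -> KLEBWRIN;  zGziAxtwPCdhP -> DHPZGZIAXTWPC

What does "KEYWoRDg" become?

Looking at the pairs, the operation is to move the last 3 characters to the front (rotate right by 3), then convert every letter to uppercase.
Applying both steps to "KEYWoRDg": "RDgKEYWo", then "RDGKEYWO".
(Check on "bwrINKlE": → "KlEbwrIN" → "KLEBWRIN" ✓)

RDGKEYWO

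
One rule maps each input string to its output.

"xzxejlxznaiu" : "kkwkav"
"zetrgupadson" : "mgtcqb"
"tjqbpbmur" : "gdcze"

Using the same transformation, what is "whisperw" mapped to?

What's happening: keep every other character starting from the first (positions 1st, 3rd, 5th, ...), then shift every letter 13 places forward in the alphabet (wrapping around) — i.e. ROT13.
On "whisperw": the first step gives "wipr", and the second then gives "jvce".
(Check on "xzxejlxznaiu": → "xxjxni" → "kkwkav" ✓)

jvce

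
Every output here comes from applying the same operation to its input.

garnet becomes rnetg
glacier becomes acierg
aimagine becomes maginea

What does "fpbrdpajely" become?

brdpajelyf

The transformation: move the first character to the end, then delete the first character.
Starting from "fpbrdpajely": after the first operation, "pbrdpajelyf"; after the second, "brdpajelyf".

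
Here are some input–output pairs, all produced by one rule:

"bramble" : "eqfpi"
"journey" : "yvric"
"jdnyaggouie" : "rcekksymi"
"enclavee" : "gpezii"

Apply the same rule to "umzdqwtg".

What's happening: delete the first 2 characters, then shift every letter 4 places forward in the alphabet (wrapping around).
"umzdqwtg" → "zdqwtg" → "dhuaxk".

dhuaxk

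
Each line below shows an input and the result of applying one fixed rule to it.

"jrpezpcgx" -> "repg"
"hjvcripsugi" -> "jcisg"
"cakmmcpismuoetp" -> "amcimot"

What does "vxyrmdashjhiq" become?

Looking at the pairs, the operation is to keep every other character starting from the second (positions 2nd, 4th, 6th, ...).
Applying that to "vxyrmdashjhiq" gives "xrdsji".

xrdsji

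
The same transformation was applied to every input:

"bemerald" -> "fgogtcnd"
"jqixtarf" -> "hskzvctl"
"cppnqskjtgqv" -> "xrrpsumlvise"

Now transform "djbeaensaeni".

The rule is to shift every letter 2 places forward in the alphabet (wrapping around), then swap the first and last characters.
Starting from "djbeaensaeni": after the first operation, "fldgcgpucgpk"; after the second, "kldgcgpucgpf".

kldgcgpucgpf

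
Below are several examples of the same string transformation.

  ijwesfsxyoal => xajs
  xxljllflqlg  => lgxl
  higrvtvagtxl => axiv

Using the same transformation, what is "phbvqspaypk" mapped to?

The pattern: keep one character in every 3, starting at position 2 (positions 2nd, 5th, 8th, ...), then swap the front and back halves of the string.
Applying both steps to "phbvqspaypk": "hqak", then "akhq".
(Check on "higrvtvagtxl": → "ivax" → "axiv" ✓)

akhq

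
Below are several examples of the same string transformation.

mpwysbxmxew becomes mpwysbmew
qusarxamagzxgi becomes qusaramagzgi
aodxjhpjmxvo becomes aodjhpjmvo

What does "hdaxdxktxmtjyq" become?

What's happening: remove every "x".
On "hdaxdxktxmtjyq" that produces "hdadktmtjyq".

hdadktmtjyq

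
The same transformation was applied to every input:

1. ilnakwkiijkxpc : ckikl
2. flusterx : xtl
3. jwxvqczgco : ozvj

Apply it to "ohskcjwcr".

rjs

The rule is to reverse the string, then keep one character in every 3, starting at position 1 (positions 1st, 4th, 7th, ...).
"ohskcjwcr" → "rcwjcksho" → "rjs".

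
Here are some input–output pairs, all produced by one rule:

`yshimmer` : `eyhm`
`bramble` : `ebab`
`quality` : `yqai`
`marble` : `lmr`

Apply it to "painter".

Looking at the pairs, the operation is to keep every other character starting from the first (positions 1st, 3rd, 5th, ...), then move the last character to the front.
On "painter": the first step gives "pitr", and the second then gives "rpit".

rpit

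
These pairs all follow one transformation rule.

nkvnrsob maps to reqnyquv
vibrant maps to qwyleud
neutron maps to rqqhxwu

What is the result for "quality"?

wbtxdol

The transformation: shift every letter 3 places forward in the alphabet (wrapping around), then move the last 2 characters to the front (rotate right by 2).
For "quality", step one produces "txdolwb"; step two turns that into "wbtxdol".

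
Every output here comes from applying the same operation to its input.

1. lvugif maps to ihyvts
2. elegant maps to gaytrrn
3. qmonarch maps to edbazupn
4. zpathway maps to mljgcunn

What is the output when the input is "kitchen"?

gaxvurp

In each case the input is transformed by: sort the characters into reverse alphabetical order, then shift every letter 13 places forward in the alphabet (wrapping around) — i.e. ROT13.
Working it through for "kitchen": intermediate "tnkihec", final "gaxvurp".
(Check on "zpathway": → "zywtphaa" → "mljgcunn" ✓)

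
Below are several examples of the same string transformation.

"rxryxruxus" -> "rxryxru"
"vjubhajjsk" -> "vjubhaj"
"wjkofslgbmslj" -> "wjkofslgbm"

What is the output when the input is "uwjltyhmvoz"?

uwjltyhm

In each case the input is transformed by: delete the last 3 characters.
Applying that to "uwjltyhmvoz" gives "uwjltyhm".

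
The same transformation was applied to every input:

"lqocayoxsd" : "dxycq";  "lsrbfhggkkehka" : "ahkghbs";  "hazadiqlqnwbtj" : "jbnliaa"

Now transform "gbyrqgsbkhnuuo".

Each output is the input with this applied: reverse the string, then keep every other character starting from the first (positions 1st, 3rd, 5th, ...).
"gbyrqgsbkhnuuo" → "ouhbgrb".
(Check on "lsrbfhggkkehka": → "akhekkgghfbrsl" → "ahkghbs" ✓)

ouhbgrb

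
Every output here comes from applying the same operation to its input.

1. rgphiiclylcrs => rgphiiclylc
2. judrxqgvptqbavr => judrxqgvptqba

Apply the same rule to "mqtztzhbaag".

mqtztzhba

The transformation: delete the last 2 characters.
Applying that to "mqtztzhbaag" gives "mqtztzhba".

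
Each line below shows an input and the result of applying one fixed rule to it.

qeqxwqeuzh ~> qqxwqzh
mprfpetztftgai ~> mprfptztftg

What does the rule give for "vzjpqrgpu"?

vzjpqrgp

Each output is the input with this applied: remove every vowel.
So "vzjpqrgpu" becomes "vzjpqrgp".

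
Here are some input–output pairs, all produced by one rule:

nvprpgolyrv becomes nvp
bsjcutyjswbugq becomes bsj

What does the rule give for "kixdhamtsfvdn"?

The rule is to keep only the first 3 characters.
Doing the same to "kixdhamtsfvdn": "kix".

kix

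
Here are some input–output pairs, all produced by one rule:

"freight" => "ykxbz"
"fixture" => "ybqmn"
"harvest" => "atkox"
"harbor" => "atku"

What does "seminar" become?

The pattern: shift every letter 7 places backward in the alphabet (wrapping around), then delete the last 2 characters.
"seminar" → "lxfbg".

lxfbg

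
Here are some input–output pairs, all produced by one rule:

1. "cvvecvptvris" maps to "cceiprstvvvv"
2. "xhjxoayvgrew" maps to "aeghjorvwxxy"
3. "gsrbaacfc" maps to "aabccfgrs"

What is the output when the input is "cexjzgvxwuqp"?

cegjpquvwxxz

Rule — sort the characters into alphabetical order.
Doing the same to "cexjzgvxwuqp": "cegjpquvwxxz".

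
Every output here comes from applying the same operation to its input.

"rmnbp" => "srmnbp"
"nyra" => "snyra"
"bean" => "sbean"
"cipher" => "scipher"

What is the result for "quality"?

squality

Each output is the input with this applied: prepend "s".
On "quality" that produces "squality".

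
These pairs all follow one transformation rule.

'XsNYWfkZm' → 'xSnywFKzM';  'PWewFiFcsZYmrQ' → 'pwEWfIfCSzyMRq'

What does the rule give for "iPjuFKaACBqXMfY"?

Rule — flip the case of every letter.
So "iPjuFKaACBqXMfY" becomes "IpJUfkAacbQxmFy".

IpJUfkAacbQxmFy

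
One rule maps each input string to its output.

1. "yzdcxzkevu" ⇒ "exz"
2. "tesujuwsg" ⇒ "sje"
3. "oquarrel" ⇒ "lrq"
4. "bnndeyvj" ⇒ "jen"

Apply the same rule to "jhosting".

Looking at the pairs, the operation is to keep one character in every 3, starting at position 2 (positions 2nd, 5th, 8th, ...), then reverse the string.
"jhosting" → "htg" → "gth".
(Check on "bnndeyvj": → "nej" → "jen" ✓)

gth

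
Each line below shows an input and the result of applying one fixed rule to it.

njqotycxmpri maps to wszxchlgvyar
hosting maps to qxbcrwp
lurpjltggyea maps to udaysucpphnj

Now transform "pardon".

Rule — shift every letter 9 places forward in the alphabet (wrapping around).
Applying that to "pardon" gives "yjamxw".

yjamxw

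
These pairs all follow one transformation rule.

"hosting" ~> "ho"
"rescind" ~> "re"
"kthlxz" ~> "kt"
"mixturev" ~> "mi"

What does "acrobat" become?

ac

Rule — keep only the first 2 characters.
"acrobat" → "ac".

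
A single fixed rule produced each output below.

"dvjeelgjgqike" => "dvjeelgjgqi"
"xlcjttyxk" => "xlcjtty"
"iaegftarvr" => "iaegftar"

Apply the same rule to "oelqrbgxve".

oelqrbgx

The transformation: delete the last 2 characters.
Applying that to "oelqrbgxve" gives "oelqrbgx".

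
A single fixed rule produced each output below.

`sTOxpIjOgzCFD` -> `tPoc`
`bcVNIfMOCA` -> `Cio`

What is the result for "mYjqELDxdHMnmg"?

yeXmG

The transformation: keep one character in every 3, starting at position 2 (positions 2nd, 5th, 8th, ...), then flip the case of every letter.
On "mYjqELDxdHMnmg": the first step gives "YExMg", and the second then gives "yeXmG".
(Check on "bcVNIfMOCA": → "cIO" → "Cio" ✓)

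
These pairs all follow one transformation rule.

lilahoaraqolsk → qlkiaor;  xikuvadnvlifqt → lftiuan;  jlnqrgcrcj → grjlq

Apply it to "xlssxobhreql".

Looking at the pairs, the operation is to keep every other character starting from the second (positions 2nd, 4th, 6th, ...), then move the last 3 characters to the front (rotate right by 3).
For "xlssxobhreql", step one produces "lsohel"; step two turns that into "hellso".

hellso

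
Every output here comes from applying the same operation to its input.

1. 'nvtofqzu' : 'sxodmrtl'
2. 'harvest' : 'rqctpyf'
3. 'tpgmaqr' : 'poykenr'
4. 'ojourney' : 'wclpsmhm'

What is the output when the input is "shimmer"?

pckkgfq

What's happening: reverse the string, then shift every letter 2 places backward in the alphabet (wrapping around).
For "shimmer" the result is "pckkgfq".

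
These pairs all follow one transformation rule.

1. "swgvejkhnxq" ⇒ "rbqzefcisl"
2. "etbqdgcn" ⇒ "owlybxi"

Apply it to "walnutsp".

Each output is the input with this applied: shift every letter 5 places backward in the alphabet (wrapping around), then delete the first character.
For "walnutsp", step one produces "rvgiponk"; step two turns that into "vgiponk".

vgiponk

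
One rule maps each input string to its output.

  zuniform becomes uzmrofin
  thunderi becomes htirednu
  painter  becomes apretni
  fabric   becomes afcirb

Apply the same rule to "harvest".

ahtsevr

The transformation: move the first 2 characters to the end (rotate left by 2), then reverse the string.
Starting from "harvest": after the first operation, "rvestha"; after the second, "ahtsevr".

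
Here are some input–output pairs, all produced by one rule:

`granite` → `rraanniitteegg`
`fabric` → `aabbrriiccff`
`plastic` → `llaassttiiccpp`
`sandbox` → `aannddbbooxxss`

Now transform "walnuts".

Rule — move the first character to the end, then double every character.
On "walnuts": the first step gives "alnutsw", and the second then gives "aallnnuuttssww".

aallnnuuttssww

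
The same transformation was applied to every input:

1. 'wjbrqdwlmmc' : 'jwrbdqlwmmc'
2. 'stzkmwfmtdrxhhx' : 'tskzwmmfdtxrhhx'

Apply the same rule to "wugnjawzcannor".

uwngajzwacnnro

The rule is to swap each adjacent pair of characters (1↔2, 3↔4, ...).
For "wugnjawzcannor" the result is "uwngajzwacnnro".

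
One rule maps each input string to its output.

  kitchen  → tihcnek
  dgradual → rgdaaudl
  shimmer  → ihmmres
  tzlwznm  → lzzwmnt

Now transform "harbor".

raobhr

The rule is to move the first character to the end, then swap each adjacent pair of characters (1↔2, 3↔4, ...).
On "harbor" that produces "raobhr".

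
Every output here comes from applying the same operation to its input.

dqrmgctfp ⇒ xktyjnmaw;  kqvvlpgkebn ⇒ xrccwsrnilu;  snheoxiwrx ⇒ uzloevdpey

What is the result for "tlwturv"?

The pattern: swap each adjacent pair of characters (1↔2, 3↔4, ...), then shift every letter 7 places forward in the alphabet (wrapping around).
On "tlwturv": the first step gives "lttwruv", and the second then gives "saadybc".

saadybc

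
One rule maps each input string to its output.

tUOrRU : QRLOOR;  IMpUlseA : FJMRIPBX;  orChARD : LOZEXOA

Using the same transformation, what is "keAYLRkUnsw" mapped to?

HBXVIOHRKPT

The rule is to shift every letter 3 places backward in the alphabet (wrapping around), then convert every letter to uppercase.
On "keAYLRkUnsw": the first step gives "hbXVIOhRkpt", and the second then gives "HBXVIOHRKPT".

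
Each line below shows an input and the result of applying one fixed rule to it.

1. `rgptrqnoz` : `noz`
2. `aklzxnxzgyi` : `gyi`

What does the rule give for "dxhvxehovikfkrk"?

Each output is the input with this applied: keep only the last 3 characters.
On "dxhvxehovikfkrk" that produces "krk".

krk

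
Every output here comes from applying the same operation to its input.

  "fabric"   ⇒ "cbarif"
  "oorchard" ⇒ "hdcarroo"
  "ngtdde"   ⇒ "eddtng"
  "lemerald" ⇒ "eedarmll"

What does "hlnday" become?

Each output is the input with this applied: sort the characters into reverse alphabetical order, then swap the front and back halves of the string.
Applying both steps to "hlnday": "ynlhda", then "hdaynl".

hdaynl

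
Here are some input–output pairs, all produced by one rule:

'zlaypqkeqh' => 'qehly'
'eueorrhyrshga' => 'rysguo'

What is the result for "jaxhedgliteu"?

The transformation: keep every other character starting from the second (positions 2nd, 4th, 6th, ...), then move the first 2 characters to the end (rotate left by 2).
Starting from "jaxhedgliteu": after the first operation, "ahdltu"; after the second, "dltuah".

dltuah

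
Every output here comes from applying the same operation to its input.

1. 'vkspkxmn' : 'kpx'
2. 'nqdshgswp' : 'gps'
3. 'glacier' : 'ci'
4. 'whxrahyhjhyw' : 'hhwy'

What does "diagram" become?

ai

In each case the input is transformed by: sort the characters into alphabetical order, then keep one character in every 3, starting at position 2 (positions 2nd, 5th, 8th, ...).
Starting from "diagram": after the first operation, "aadgimr"; after the second, "ai".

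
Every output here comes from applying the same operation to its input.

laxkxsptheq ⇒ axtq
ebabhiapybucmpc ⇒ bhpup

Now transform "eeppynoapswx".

eyaw

Looking at the pairs, the operation is to keep one character in every 3, starting at position 2 (positions 2nd, 5th, 8th, ...).
Applying that to "eeppynoapswx" gives "eyaw".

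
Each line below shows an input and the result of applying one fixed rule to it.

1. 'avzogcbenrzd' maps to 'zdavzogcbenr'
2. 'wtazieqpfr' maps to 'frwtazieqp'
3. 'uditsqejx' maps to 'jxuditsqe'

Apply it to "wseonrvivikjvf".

vfwseonrvivikj

Rule — move the last 2 characters to the front (rotate right by 2).
So "wseonrvivikjvf" becomes "vfwseonrvivikj".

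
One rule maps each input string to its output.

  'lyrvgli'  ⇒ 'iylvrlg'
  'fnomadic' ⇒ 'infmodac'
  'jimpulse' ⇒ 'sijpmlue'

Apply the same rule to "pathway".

Each output is the input with this applied: swap each adjacent pair of characters (1↔2, 3↔4, ...), then move the last character to the front.
Working it through for "pathway": intermediate "aphtawy", final "yaphtaw".

yaphtaw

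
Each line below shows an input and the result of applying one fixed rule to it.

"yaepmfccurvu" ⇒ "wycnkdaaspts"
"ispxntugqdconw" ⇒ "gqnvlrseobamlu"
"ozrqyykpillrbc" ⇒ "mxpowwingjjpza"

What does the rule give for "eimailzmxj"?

cgkygjxkvh

Looking at the pairs, the operation is to shift every letter 2 places backward in the alphabet (wrapping around).
"eimailzmxj" → "cgkygjxkvh".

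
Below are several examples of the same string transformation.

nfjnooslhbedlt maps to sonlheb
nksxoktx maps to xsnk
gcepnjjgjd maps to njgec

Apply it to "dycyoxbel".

The transformation: sort the characters into reverse alphabetical order, then keep every other character starting from the second (positions 2nd, 4th, 6th, ...).
Working it through for "dycyoxbel": intermediate "yyxoledcb", final "yoec".

yoec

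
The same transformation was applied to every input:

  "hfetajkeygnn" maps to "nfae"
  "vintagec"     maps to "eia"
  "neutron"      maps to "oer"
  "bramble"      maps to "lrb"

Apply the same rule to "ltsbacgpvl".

In each case the input is transformed by: move the last 2 characters to the front (rotate right by 2), then keep one character in every 3, starting at position 1 (positions 1st, 4th, 7th, ...).
For "ltsbacgpvl", step one produces "vlltsbacgp"; step two turns that into "vtap".
(Check on "vintagec": → "ecvintag" → "eia" ✓)

vtap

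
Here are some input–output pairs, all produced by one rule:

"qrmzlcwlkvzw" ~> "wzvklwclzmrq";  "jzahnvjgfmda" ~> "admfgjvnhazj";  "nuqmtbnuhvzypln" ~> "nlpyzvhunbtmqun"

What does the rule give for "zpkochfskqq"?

The transformation: reverse the string.
Doing the same to "zpkochfskqq": "qqksfhcokpz".

qqksfhcokpz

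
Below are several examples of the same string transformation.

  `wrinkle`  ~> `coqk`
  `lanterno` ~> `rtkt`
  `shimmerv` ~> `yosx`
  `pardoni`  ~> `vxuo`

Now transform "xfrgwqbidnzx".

dxchjf

The transformation: shift every letter 6 places forward in the alphabet (wrapping around), then keep every other character starting from the first (positions 1st, 3rd, 5th, ...).
Applying both steps to "xfrgwqbidnzx": "dlxmcwhojtfd", then "dxchjf".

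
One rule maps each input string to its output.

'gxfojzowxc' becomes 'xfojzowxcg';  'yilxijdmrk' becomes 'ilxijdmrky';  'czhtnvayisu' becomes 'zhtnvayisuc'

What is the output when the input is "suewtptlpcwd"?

uewtptlpcwds

The transformation: move the first character to the end.
For "suewtptlpcwd" the result is "uewtptlpcwds".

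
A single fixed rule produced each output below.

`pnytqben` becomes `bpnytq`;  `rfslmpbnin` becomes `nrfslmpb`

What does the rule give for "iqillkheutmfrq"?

fiqillkheutm

Rule — delete the last 2 characters, then move the last character to the front.
Applying that to "iqillkheutmfrq" gives "fiqillkheutm".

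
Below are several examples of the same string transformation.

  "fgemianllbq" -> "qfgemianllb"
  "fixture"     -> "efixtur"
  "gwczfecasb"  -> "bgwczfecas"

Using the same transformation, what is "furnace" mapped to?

efurnac

Each output is the input with this applied: move the last character to the front.
On "furnace" that produces "efurnac".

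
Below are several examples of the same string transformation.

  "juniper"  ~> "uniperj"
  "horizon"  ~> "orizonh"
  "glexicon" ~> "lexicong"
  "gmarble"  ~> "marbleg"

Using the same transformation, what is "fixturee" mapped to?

ixtureef

The rule is to move the first character to the end.
Doing the same to "fixturee": "ixtureef".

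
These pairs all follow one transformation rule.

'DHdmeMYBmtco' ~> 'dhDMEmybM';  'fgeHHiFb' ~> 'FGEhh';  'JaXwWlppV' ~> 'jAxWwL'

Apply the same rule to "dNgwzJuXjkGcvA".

DnGWZjUxJKg

The pattern: flip the case of every letter, then delete the last 3 characters.
So "dNgwzJuXjkGcvA" becomes "DnGWZjUxJKg".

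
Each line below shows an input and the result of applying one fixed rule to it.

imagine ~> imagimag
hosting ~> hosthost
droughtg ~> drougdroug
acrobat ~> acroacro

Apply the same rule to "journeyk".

journjourn

Rule — delete the last 3 characters, then write the whole string twice.
On "journeyk": the first step gives "journ", and the second then gives "journjourn".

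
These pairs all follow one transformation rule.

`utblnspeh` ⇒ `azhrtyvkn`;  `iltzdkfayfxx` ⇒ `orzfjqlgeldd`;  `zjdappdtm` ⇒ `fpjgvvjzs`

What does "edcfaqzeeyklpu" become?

kjilgwfkkeqrva

The transformation: shift every letter 6 places forward in the alphabet (wrapping around).
Applying that to "edcfaqzeeyklpu" gives "kjilgwfkkeqrva".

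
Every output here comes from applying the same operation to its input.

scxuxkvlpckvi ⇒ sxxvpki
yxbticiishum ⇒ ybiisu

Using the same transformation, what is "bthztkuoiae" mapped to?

bhtuie

Looking at the pairs, the operation is to keep every other character starting from the first (positions 1st, 3rd, 5th, ...).
For "bthztkuoiae" the result is "bhtuie".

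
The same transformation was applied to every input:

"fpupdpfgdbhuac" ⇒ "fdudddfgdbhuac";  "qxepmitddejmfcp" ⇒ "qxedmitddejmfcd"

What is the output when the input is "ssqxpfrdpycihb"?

Rule — replace every "p" with "d".
"ssqxpfrdpycihb" → "ssqxdfrddycihb".

ssqxdfrddycihb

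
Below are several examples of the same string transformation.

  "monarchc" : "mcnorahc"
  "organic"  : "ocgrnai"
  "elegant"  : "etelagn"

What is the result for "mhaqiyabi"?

Looking at the pairs, the operation is to move the last character to the front, then swap each adjacent pair of characters (1↔2, 3↔4, ...).
Working it through for "mhaqiyabi": intermediate "imhaqiyab", final "miahiqayb".

miahiqayb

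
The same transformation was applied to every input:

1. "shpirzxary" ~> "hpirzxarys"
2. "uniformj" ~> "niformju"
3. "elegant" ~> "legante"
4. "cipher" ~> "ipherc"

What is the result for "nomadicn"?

The pattern: move the first character to the end.
"nomadicn" → "omadicnn".

omadicnn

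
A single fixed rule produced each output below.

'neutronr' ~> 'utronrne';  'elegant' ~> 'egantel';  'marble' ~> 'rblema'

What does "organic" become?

ganicor

The rule is to move the first 2 characters to the end (rotate left by 2).
For "organic" the result is "ganicor".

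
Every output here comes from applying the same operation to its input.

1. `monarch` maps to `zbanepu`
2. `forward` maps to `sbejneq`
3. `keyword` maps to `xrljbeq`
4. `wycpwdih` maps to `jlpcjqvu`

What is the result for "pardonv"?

Each output is the input with this applied: shift every letter 13 places forward in the alphabet (wrapping around) — i.e. ROT13.
"pardonv" → "cneqbai".

cneqbai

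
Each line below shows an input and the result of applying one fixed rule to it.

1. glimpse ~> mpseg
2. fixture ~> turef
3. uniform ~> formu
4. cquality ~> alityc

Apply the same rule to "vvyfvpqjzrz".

fvpqjzrzv

The pattern: move the first 3 characters to the end (rotate left by 3), then delete the last 2 characters.
For "vvyfvpqjzrz", step one produces "fvpqjzrzvvy"; step two turns that into "fvpqjzrzv".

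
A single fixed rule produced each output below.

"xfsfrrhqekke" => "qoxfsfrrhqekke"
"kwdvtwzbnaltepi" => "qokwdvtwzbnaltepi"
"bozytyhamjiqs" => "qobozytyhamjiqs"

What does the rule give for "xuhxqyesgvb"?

In each case the input is transformed by: prepend "qo".
Doing the same to "xuhxqyesgvb": "qoxuhxqyesgvb".

qoxuhxqyesgvb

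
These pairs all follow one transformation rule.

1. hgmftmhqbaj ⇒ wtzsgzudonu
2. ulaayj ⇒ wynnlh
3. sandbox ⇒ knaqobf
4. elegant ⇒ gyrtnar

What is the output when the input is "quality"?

The transformation: swap the first and last characters, then shift every letter 13 places forward in the alphabet (wrapping around) — i.e. ROT13.
Starting from "quality": after the first operation, "yualitq"; after the second, "lhnyvgd".

lhnyvgd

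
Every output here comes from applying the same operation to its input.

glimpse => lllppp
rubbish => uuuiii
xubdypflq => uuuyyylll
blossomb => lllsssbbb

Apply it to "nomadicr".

ooodddrrr

The pattern: keep one character in every 3, starting at position 2 (positions 2nd, 5th, 8th, ...), then repeat every character 3 times.
Applying both steps to "nomadicr": "odr", then "ooodddrrr".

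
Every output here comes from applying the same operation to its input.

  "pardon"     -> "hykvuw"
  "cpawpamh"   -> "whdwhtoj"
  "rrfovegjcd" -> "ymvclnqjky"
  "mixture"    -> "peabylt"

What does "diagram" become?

phnyhtk

In each case the input is transformed by: shift every letter 7 places forward in the alphabet (wrapping around), then move the first character to the end.
Working it through for "diagram": intermediate "kphnyht", final "phnyhtk".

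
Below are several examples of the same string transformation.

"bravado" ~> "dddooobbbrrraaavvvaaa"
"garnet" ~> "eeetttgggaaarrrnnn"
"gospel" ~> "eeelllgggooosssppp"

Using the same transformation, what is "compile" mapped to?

llleeecccooommmpppiii

The rule is to move the last 2 characters to the front (rotate right by 2), then repeat every character 3 times.
For "compile", step one produces "lecompi"; step two turns that into "llleeecccooommmpppiii".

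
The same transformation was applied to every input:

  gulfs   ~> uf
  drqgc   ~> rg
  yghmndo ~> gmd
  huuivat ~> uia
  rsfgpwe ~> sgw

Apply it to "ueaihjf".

In each case the input is transformed by: keep every other character starting from the second (positions 2nd, 4th, 6th, ...).
For "ueaihjf" the result is "eij".

eij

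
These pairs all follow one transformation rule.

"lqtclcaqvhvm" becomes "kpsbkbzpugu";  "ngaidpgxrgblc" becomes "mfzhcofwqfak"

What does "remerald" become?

qdldqzk

The transformation: shift every letter 1 place backward in the alphabet (wrapping around), then delete the last character.
"remerald" → "qdldqzkc" → "qdldqzk".
(Check on "ngaidpgxrgblc": → "mfzhcofwqfakb" → "mfzhcofwqfak" ✓)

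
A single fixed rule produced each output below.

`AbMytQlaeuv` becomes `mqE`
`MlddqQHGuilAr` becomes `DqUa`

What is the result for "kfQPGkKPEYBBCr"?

qKeb

Rule — keep one character in every 3, starting at position 3 (positions 3rd, 6th, 9th, ...), then flip the case of every letter.
"kfQPGkKPEYBBCr" → "QkEB" → "qKeb".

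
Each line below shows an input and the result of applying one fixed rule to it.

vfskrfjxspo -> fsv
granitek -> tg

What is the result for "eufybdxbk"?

dkf

In each case the input is transformed by: move the first 3 characters to the end (rotate left by 3), then keep one character in every 3, starting at position 3 (positions 3rd, 6th, 9th, ...).
For "eufybdxbk" the result is "dkf".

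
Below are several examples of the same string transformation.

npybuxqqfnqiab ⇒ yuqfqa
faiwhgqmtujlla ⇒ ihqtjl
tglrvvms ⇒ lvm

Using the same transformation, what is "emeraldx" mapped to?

In each case the input is transformed by: delete the first character, then keep every other character starting from the second (positions 2nd, 4th, 6th, ...).
For "emeraldx", step one produces "meraldx"; step two turns that into "ead".

ead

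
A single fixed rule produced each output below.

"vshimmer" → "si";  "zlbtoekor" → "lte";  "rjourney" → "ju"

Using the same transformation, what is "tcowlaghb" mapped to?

cwa

Each output is the input with this applied: delete the last 3 characters, then keep every other character starting from the second (positions 2nd, 4th, 6th, ...).
For "tcowlaghb", step one produces "tcowla"; step two turns that into "cwa".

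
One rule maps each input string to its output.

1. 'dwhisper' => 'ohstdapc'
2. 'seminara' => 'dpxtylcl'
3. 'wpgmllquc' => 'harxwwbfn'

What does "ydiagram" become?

In each case the input is transformed by: shift every letter 11 places forward in the alphabet (wrapping around).
On "ydiagram" that produces "jotlrclx".

jotlrclx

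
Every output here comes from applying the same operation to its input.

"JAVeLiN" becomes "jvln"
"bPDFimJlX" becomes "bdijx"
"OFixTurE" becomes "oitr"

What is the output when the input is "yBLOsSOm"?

Looking at the pairs, the operation is to keep every other character starting from the first (positions 1st, 3rd, 5th, ...), then convert every letter to lowercase.
"yBLOsSOm" → "yLsO" → "ylso".

ylso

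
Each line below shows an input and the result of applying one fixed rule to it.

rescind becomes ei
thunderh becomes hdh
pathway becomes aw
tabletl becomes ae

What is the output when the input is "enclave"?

na

Each output is the input with this applied: keep one character in every 3, starting at position 2 (positions 2nd, 5th, 8th, ...).
"enclave" → "na".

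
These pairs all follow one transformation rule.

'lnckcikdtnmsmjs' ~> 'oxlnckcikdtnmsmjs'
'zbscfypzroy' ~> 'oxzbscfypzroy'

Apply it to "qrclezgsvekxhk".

The transformation: prepend "ox".
On "qrclezgsvekxhk" that produces "oxqrclezgsvekxhk".

oxqrclezgsvekxhk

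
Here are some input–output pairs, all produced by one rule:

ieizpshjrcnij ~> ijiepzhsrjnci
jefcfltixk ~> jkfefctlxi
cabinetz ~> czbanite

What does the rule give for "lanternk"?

The transformation: move the last character to the front, then swap each adjacent pair of characters (1↔2, 3↔4, ...).
On "lanternk": the first step gives "klantern", and the second then gives "lknaetnr".

lknaetnr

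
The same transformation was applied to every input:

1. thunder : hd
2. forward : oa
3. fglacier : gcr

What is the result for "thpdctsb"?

hcb

In each case the input is transformed by: keep one character in every 3, starting at position 2 (positions 2nd, 5th, 8th, ...).
So "thpdctsb" becomes "hcb".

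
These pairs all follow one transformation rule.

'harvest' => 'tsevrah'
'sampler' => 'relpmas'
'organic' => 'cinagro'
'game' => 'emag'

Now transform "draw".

ward

Looking at the pairs, the operation is to reverse the string.
For "draw" the result is "ward".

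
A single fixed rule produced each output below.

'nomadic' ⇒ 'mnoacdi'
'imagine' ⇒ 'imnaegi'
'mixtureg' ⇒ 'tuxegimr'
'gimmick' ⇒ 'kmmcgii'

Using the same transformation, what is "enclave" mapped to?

lnvacee

Looking at the pairs, the operation is to sort the characters into alphabetical order, then move the last 3 characters to the front (rotate right by 3).
For "enclave", step one produces "aceelnv"; step two turns that into "lnvacee".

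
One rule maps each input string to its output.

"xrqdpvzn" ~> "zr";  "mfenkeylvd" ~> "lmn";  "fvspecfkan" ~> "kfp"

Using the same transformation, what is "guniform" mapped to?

ru

Each output is the input with this applied: swap the front and back halves of the string, then keep one character in every 3, starting at position 3 (positions 3rd, 6th, 9th, ...).
Working it through for "guniform": intermediate "formguni", final "ru".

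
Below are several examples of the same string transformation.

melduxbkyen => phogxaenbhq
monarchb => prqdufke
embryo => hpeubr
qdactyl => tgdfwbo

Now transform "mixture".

In each case the input is transformed by: shift every letter 3 places forward in the alphabet (wrapping around).
Doing the same to "mixture": "plawxuh".

plawxuh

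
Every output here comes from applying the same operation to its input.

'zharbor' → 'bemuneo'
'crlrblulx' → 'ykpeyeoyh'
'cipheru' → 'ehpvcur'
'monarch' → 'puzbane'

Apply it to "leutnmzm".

mzyrhgaz

Looking at the pairs, the operation is to shift every letter 13 places forward in the alphabet (wrapping around) — i.e. ROT13, then move the last 2 characters to the front (rotate right by 2).
Doing the same to "leutnmzm": "mzyrhgaz".
(Check on "cipheru": → "pvcureh" → "ehpvcur" ✓)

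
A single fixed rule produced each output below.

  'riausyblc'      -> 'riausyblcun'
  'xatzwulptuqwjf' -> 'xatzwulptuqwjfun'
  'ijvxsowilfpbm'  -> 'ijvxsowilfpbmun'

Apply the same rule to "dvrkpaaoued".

The transformation: append "un".
Doing the same to "dvrkpaaoued": "dvrkpaaouedun".

dvrkpaaouedun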